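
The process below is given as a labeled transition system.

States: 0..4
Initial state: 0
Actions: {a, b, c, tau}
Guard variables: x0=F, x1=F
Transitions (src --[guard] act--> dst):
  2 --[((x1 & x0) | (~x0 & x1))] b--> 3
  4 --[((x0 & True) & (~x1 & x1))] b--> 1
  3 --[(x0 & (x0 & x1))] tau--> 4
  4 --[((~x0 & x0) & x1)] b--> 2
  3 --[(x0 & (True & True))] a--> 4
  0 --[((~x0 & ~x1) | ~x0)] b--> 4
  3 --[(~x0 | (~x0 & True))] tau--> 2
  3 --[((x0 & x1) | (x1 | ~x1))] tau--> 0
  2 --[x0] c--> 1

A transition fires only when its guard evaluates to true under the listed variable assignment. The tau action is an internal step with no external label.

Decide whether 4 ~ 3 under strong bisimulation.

Refine partition for ~:
  π0 = {{0,1,2,3,4}}
  π1 = {{0},{1,2,4},{3}}
3 equivalence class(es) (converged in 2)
[4]={1,2,4}  [3]={3}

Answer: NOT BISIMILAR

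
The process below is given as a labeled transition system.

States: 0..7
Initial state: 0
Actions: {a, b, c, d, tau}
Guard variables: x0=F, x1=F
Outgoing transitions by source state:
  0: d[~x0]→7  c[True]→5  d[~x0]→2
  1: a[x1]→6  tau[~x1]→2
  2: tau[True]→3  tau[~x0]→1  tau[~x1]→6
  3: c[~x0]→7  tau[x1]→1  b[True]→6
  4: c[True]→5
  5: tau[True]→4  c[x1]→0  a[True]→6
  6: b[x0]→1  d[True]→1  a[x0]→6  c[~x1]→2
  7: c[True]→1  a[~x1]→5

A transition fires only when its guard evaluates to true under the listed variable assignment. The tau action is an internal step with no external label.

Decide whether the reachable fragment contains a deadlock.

Reach set: {0,1,2,3,4,5,6,7}
  0: c→5  d→2  d→7  [3 exit(s)]
  1: tau→2  [1 exit(s)]
  2: tau→1  tau→3  tau→6  [3 exit(s)]
  3: b→6  c→7  [2 exit(s)]
  4: c→5  [1 exit(s)]
  5: a→6  tau→4  [2 exit(s)]
  6: c→2  d→1  [2 exit(s)]
  7: a→5  c→1  [2 exit(s)]

Answer: DEADLOCK-FREE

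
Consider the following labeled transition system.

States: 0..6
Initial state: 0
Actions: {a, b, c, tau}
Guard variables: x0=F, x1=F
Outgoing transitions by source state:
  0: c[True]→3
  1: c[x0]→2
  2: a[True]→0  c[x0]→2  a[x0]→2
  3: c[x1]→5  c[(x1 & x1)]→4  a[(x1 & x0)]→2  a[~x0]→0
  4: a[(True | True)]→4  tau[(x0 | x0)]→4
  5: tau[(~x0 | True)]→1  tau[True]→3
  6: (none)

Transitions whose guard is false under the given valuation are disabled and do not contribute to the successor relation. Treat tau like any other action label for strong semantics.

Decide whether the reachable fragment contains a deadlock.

Answer: DEADLOCK-FREE

Working:
Reach set: {0,3}
  0: c→3  [deg 1]
  3: a→0  [deg 1]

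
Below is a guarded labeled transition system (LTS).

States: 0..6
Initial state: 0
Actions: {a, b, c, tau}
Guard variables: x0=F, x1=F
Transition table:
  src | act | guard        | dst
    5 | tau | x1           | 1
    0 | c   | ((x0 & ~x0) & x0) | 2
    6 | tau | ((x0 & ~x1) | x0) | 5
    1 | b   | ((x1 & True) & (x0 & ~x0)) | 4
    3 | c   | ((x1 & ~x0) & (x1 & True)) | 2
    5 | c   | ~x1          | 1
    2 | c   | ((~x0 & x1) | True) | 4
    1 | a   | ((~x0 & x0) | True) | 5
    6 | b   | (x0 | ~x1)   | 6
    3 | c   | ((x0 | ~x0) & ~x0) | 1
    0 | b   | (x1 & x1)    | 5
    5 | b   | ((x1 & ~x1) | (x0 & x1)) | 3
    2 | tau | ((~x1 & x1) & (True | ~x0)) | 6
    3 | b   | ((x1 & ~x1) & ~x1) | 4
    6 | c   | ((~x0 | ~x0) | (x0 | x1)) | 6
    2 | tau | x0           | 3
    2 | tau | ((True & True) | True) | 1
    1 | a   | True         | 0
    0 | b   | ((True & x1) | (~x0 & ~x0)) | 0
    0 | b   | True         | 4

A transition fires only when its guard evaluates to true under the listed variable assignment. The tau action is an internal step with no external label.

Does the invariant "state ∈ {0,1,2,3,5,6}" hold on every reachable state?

Inv-set: {0,1,2,3,5,6}
Reach set: {0,4}
  0: safe
  4: ✗ unsafe
reach 4 via b — violates

Answer: INVARIANT VIOLATED at state 4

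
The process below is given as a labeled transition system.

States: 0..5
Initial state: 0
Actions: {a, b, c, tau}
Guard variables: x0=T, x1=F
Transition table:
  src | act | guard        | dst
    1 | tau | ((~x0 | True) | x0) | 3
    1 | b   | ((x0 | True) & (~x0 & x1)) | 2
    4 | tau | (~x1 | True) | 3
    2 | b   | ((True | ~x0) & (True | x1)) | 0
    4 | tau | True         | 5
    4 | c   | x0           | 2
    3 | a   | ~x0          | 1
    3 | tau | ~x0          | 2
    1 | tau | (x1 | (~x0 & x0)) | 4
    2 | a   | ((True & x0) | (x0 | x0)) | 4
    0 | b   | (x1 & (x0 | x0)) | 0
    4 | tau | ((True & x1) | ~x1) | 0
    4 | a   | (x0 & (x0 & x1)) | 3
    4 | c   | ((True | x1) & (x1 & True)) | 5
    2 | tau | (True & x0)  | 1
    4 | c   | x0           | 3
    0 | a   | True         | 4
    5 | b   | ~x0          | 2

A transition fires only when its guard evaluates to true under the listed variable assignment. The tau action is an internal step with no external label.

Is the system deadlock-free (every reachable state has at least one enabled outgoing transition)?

Reach set: {0,1,2,3,4,5}
  0: a→4  [1 exit(s)]
  1: tau→3  [1 exit(s)]
  2: a→4  b→0  tau→1  [3 exit(s)]
  3: ∅  [STUCK]
  4: c→2  c→3  tau→0  tau→3  tau→5  [5 exit(s)]
  5: ∅  [STUCK]
trace reaching 3: a·tau

Answer: DEADLOCK at state 3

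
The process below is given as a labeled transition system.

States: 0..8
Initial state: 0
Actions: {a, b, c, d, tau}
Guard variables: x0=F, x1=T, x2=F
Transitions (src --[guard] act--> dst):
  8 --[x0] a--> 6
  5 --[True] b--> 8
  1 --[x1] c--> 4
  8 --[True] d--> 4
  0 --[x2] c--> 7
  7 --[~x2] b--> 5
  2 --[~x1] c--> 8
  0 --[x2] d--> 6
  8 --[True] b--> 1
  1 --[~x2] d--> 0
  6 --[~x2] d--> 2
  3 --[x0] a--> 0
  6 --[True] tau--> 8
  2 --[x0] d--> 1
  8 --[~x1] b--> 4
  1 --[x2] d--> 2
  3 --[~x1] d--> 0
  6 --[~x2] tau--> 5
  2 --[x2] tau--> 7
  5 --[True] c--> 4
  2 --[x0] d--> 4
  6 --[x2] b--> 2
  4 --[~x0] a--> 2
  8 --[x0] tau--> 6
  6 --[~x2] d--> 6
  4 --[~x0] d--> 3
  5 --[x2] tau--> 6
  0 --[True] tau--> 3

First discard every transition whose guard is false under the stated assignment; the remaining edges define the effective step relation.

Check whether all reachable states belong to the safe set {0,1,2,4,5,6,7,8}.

Answer: INVARIANT VIOLATED at state 3

Analysis:
Inv-set: {0,1,2,4,5,6,7,8}
Reach set: {0,3}
  0: ok
  3: outside
reach 3 via tau — violates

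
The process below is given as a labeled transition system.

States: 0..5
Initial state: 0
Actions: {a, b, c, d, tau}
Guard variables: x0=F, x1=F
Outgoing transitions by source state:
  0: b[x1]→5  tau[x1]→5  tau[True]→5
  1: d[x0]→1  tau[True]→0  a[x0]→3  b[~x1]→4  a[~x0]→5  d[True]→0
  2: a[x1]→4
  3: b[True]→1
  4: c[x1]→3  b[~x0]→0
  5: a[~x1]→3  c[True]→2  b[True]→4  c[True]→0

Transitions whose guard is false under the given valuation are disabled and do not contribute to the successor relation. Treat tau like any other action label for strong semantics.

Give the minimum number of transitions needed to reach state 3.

Layered search for 3:
  Layer 0: {0}
  Layer 1: {5}
  Layer 2: {2,3,4}
depth(3)=2, e.g. tau·a

Answer: 2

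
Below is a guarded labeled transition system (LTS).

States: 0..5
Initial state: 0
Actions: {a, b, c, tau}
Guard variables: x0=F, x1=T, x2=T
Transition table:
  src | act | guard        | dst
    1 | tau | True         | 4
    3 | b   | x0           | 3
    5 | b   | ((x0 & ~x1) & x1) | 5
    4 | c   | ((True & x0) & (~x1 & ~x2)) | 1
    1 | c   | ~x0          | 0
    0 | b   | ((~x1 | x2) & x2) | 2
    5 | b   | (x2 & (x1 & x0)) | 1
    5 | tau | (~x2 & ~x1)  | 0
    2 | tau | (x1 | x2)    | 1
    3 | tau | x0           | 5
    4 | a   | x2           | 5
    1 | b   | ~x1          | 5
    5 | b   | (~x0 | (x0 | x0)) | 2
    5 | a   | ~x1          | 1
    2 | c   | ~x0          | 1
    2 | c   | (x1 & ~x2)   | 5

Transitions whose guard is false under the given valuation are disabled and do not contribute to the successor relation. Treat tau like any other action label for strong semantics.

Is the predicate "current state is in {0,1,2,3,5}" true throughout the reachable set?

Answer: INVARIANT VIOLATED at state 4

Trace:
Safe = {0,1,2,3,5}
Reach set: {0,1,2,4,5}
  0: safe
  1: safe
  2: safe
  4: VIOLATES
  5: safe
witness against invariant: b·tau·tau → 4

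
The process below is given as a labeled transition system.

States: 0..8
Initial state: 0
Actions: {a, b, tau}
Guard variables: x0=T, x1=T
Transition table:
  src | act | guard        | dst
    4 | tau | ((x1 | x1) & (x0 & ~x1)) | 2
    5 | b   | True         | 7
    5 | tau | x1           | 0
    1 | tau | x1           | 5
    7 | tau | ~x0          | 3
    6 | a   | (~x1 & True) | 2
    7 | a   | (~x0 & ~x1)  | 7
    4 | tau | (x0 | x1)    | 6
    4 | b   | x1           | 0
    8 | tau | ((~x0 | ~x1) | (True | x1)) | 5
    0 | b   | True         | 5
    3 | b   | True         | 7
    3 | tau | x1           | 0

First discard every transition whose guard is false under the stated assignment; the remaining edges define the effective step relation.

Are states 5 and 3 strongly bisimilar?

Answer: BISIMILAR

Analysis:
Refine partition for ~:
  P[0] = {{0,1,2,3,4,5,6,7,8}}
  P[1] = {{0},{1,8},{2,6,7},{3,4,5}}
  P[2] = {{0},{1,8},{2,6,7},{3,5},{4}}
5 equivalence class(es) (converged in 3)
5∈{3,5}, 3∈{3,5}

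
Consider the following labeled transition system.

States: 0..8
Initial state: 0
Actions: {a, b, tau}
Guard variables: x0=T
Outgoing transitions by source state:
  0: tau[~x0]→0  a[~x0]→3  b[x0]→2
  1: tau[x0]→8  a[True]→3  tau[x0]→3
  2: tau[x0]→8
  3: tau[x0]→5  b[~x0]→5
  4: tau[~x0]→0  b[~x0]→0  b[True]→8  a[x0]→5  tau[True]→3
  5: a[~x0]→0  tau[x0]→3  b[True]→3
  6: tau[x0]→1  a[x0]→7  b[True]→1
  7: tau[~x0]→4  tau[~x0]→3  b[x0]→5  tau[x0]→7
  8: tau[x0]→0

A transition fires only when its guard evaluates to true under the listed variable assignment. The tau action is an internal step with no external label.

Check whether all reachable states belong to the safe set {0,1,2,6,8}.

Answer: INVARIANT HOLDS

Analysis:
Inv-set: {0,1,2,6,8}
Reach set: {0,2,8}
  0: ✓
  2: ✓
  8: ✓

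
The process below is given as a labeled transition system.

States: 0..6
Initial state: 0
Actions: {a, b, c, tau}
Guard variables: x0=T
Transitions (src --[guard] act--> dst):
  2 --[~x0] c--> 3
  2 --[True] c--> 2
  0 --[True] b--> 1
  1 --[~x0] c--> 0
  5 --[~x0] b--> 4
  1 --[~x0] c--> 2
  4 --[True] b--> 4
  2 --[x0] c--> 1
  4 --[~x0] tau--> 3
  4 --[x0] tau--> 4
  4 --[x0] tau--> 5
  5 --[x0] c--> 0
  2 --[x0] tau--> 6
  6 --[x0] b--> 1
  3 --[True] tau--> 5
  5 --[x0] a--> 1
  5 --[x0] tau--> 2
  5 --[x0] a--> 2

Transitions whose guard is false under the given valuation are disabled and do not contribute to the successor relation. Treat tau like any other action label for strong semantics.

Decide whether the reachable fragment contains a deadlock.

Answer: DEADLOCK at state 1

Working:
Reach set: {0,1}
  0: b→1  [1 out]
  1: ∅  [STUCK]
Path to 1: b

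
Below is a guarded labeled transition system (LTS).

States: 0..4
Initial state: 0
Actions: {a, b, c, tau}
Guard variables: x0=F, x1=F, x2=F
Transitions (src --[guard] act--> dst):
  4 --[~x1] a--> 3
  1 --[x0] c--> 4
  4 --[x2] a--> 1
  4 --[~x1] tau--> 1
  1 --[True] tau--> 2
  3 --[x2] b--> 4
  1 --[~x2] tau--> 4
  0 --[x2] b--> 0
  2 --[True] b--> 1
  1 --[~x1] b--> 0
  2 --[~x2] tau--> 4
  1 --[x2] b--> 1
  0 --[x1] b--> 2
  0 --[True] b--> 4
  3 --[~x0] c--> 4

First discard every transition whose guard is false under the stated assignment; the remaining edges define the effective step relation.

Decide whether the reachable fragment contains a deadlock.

Answer: DEADLOCK-FREE

Analysis:
Reach set: {0,1,2,3,4}
  0: b→4  [deg 1]
  1: b→0  tau→2  tau→4  [deg 3]
  2: b→1  tau→4  [deg 2]
  3: c→4  [deg 1]
  4: a→3  tau→1  [deg 2]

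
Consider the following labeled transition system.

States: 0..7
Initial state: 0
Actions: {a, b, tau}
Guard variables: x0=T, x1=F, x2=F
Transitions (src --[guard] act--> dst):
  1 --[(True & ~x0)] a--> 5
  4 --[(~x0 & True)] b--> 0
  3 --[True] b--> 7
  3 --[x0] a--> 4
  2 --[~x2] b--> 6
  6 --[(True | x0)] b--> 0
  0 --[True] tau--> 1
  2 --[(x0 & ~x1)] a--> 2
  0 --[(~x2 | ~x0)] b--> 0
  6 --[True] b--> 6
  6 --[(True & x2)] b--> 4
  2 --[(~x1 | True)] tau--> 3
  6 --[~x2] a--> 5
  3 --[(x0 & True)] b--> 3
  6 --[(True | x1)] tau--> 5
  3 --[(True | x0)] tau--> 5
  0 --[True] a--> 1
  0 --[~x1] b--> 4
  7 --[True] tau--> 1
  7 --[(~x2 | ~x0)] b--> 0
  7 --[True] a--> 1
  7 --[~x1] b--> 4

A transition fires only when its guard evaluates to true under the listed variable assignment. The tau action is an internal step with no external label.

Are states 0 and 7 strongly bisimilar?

Answer: BISIMILAR

Analysis:
Bisimulation quotient by refinement:
  P[0] = {{0,1,2,3,4,5,6,7}}
  P[1] = {{0,2,3,6,7},{1,4,5}}
  P[2] = {{0,7},{1,4,5},{2},{3,6}}
4 equivalence class(es) (converged in 3)
class of 0: {0,7}; class of 7: {0,7}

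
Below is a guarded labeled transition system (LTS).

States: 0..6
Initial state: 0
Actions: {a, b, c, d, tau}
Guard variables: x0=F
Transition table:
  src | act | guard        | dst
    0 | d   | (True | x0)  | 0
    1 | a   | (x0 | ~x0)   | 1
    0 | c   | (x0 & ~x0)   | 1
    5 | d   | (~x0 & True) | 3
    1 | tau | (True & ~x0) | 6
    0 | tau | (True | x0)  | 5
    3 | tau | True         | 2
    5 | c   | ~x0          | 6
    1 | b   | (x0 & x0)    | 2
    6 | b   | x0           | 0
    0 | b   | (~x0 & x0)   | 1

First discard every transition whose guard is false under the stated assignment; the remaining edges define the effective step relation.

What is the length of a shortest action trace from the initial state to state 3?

Layered search for 3:
  Layer 0: {0}
  Layer 1: {5}
  Layer 2: {3,6}
first hit 3 at d=2 via tau·d

Answer: 2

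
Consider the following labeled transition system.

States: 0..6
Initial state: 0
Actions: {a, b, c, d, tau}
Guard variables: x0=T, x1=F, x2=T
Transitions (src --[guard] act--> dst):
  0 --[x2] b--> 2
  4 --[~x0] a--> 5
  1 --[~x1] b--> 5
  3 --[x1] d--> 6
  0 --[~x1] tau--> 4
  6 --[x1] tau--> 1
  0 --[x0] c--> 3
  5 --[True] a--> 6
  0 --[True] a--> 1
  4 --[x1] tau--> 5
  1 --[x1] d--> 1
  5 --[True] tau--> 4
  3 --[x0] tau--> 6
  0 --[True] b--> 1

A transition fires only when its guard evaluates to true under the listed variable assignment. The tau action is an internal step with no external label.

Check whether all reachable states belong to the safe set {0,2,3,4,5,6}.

Inv-set: {0,2,3,4,5,6}
Reach set: {0,1,2,3,4,5,6}
  0: safe
  1: VIOLATES
  2: safe
  3: safe
  4: safe
  5: safe
  6: safe
reach 1 via b — violates

Answer: INVARIANT VIOLATED at state 1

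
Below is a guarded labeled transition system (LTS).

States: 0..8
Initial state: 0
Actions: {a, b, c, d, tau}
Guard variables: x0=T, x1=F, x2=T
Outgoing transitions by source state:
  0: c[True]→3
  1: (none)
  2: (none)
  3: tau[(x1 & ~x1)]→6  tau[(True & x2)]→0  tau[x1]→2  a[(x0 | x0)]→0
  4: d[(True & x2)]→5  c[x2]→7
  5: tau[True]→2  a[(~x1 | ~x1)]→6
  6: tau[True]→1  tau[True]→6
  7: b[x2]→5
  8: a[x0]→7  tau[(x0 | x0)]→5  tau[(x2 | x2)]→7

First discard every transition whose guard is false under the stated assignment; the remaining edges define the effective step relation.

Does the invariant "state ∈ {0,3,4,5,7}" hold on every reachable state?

Answer: INVARIANT HOLDS

Analysis:
Allowed set {0,3,4,5,7}
Reach set: {0,3}
  0: ok
  3: ok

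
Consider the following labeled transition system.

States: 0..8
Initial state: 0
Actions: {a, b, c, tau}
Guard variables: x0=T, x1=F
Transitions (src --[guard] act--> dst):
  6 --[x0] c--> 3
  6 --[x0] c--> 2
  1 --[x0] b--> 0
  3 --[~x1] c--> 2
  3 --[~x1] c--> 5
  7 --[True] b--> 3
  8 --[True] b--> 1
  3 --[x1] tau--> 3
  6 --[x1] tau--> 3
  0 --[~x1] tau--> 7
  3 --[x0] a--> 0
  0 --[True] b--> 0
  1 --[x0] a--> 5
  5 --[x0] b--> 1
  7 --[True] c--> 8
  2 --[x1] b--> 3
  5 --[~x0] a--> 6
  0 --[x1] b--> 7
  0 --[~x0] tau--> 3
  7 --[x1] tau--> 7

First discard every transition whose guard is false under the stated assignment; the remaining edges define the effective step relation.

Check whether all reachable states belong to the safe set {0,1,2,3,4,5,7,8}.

Answer: INVARIANT HOLDS

Analysis:
Allowed set {0,1,2,3,4,5,7,8}
Reach set: {0,1,2,3,5,7,8}
  0: ✓
  1: ✓
  2: ✓
  3: ✓
  5: ✓
  7: ✓
  8: ✓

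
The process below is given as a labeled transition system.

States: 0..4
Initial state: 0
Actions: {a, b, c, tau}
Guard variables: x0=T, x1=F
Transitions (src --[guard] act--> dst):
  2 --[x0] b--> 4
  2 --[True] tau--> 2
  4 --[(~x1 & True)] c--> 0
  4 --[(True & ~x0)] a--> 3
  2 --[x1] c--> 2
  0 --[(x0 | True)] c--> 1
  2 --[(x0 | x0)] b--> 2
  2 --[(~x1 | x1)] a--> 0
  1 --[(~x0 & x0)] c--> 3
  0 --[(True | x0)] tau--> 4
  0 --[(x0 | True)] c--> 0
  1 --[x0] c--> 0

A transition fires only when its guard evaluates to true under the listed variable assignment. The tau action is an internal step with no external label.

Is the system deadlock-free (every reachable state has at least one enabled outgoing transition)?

Answer: DEADLOCK-FREE

Trace:
Reachable = {0,1,4}
  0: c→0  c→1  tau→4  [3 exit(s)]
  1: c→0  [1 exit(s)]
  4: c→0  [1 exit(s)]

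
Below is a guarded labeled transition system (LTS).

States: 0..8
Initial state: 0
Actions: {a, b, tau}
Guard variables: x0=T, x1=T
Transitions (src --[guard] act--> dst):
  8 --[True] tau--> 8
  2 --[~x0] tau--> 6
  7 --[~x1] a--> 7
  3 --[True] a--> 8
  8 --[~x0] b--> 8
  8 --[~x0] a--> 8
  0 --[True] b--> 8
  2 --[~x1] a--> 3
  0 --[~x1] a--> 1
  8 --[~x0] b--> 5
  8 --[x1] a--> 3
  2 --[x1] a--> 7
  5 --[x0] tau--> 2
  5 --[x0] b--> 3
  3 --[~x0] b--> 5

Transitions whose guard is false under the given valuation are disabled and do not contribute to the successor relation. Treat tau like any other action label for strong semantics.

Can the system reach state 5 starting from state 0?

Answer: UNREACHABLE

Working:
Guard filter leaves 7 enabled edge(s).
depth 0: {0}
depth 1: {8}  cumulative {0,8}
depth 2: {3}  cumulative {0,3,8}
Reachable = {0,3,8}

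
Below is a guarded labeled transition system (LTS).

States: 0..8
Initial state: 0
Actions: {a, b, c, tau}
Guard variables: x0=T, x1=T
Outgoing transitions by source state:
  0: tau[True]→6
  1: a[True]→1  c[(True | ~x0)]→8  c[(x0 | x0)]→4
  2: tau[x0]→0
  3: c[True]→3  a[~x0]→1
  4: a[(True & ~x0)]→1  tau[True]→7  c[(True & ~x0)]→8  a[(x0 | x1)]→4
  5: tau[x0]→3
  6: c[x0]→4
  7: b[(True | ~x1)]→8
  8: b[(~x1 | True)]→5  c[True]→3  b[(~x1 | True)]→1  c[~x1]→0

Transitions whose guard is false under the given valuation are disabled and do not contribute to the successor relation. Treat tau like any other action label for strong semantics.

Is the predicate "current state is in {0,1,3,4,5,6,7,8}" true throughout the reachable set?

Answer: INVARIANT HOLDS

Analysis:
Allowed set {0,1,3,4,5,6,7,8}
R = {0,1,3,4,5,6,7,8}
  0: ok
  1: ok
  3: ok
  4: ok
  5: ok
  6: ok
  7: ok
  8: ok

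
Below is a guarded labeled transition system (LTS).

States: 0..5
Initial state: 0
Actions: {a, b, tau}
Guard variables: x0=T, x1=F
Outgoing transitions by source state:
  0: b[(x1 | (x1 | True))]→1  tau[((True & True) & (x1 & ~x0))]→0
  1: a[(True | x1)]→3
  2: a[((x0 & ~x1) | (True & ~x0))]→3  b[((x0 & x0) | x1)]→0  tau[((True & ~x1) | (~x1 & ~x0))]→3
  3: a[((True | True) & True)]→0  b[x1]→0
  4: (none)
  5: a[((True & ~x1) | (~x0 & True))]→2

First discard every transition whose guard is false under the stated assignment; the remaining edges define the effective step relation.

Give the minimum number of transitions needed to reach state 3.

Layered search for 3:
  depth 0: {0}
  depth 1: {1}
  depth 2: {3}
first hit 3 at d=2 via b·a

Answer: 2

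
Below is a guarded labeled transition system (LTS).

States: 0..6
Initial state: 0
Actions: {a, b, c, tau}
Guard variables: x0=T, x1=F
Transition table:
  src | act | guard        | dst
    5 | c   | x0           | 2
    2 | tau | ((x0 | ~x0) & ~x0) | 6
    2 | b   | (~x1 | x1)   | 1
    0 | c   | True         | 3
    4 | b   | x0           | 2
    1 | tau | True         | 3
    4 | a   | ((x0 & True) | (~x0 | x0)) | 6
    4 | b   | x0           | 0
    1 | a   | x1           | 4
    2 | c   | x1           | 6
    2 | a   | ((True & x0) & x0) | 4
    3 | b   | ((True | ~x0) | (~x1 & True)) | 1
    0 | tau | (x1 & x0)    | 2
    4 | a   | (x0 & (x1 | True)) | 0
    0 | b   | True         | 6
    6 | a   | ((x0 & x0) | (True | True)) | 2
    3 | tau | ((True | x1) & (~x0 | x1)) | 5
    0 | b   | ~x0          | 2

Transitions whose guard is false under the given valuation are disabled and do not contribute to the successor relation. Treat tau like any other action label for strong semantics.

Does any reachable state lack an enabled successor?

Reachable = {0,1,2,3,4,6}
  0: b→6  c→3  [2 exit(s)]
  1: tau→3  [1 exit(s)]
  2: a→4  b→1  [2 exit(s)]
  3: b→1  [1 exit(s)]
  4: a→0  a→6  b→0  b→2  [4 exit(s)]
  6: a→2  [1 exit(s)]

Answer: DEADLOCK-FREE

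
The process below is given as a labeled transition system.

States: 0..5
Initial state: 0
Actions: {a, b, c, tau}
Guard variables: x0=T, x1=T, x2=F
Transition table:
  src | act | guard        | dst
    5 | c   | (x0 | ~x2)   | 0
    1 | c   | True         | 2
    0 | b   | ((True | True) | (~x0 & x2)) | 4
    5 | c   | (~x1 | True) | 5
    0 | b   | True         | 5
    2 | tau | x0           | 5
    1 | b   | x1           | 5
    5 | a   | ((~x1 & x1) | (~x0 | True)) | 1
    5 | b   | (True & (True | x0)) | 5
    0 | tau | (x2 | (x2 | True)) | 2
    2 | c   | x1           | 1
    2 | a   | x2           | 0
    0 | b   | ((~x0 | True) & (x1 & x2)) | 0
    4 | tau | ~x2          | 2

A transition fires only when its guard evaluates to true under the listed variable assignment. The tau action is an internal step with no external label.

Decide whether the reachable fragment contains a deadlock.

R = {0,1,2,4,5}
  0: b→4  b→5  tau→2  [deg 3]
  1: b→5  c→2  [deg 2]
  2: c→1  tau→5  [deg 2]
  4: tau→2  [deg 1]
  5: a→1  b→5  c→0  c→5  [deg 4]

Answer: DEADLOCK-FREE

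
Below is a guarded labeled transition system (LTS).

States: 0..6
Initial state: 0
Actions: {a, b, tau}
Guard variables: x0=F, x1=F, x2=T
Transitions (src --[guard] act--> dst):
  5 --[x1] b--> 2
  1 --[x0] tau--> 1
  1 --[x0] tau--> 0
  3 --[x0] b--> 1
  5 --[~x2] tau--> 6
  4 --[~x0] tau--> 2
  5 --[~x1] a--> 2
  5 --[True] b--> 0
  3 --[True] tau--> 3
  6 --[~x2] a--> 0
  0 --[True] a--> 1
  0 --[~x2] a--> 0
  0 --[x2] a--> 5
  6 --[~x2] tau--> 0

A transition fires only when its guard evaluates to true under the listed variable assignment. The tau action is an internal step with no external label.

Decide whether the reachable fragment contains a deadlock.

Answer: DEADLOCK at state 1

Trace:
Reach set: {0,1,2,5}
  0: a→1  a→5  [2 out]
  1: ∅  [STUCK]
  2: ∅  [STUCK]
  5: a→2  b→0  [2 out]
Path to 1: a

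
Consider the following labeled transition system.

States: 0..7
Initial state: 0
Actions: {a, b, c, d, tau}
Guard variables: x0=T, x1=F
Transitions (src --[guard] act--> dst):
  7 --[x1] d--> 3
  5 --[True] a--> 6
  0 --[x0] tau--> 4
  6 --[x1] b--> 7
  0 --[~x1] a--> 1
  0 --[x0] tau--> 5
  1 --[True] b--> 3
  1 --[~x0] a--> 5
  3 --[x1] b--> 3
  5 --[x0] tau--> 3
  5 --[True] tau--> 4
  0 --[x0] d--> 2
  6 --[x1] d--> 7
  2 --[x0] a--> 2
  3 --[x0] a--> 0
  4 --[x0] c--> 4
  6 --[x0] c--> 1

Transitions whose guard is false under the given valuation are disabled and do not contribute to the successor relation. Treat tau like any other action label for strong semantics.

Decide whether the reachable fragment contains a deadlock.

Reach set: {0,1,2,3,4,5,6}
  0: a→1  d→2  tau→4  tau→5  [4 out]
  1: b→3  [1 out]
  2: a→2  [1 out]
  3: a→0  [1 out]
  4: c→4  [1 out]
  5: a→6  tau→3  tau→4  [3 out]
  6: c→1  [1 out]

Answer: DEADLOCK-FREE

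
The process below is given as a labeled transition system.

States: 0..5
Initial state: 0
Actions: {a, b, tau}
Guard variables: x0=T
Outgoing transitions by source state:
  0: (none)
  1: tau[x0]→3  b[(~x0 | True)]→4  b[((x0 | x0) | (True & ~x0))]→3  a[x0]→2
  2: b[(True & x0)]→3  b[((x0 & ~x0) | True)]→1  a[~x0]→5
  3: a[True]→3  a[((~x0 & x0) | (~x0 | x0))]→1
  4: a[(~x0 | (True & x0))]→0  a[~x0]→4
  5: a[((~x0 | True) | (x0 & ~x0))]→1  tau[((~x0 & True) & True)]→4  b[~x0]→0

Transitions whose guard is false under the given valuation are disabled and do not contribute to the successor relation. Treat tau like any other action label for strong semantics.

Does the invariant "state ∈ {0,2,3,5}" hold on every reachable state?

Allowed set {0,2,3,5}
Reachable = {0}
  0: ok

Answer: INVARIANT HOLDS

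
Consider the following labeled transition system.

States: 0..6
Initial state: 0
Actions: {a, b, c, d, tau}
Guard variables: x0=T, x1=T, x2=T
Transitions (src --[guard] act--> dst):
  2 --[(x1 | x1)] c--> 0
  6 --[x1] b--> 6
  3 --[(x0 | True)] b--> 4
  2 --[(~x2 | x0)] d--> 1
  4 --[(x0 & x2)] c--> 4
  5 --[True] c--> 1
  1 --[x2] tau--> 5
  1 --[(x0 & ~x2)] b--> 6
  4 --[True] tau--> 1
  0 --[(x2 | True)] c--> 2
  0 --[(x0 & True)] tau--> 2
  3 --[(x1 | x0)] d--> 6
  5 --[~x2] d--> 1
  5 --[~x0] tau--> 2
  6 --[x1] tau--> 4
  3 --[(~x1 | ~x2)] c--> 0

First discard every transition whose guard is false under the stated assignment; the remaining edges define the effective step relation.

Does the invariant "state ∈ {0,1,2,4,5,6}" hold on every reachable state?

Inv-set: {0,1,2,4,5,6}
Reach set: {0,1,2,5}
  0: ✓
  1: ✓
  2: ✓
  5: ✓

Answer: INVARIANT HOLDS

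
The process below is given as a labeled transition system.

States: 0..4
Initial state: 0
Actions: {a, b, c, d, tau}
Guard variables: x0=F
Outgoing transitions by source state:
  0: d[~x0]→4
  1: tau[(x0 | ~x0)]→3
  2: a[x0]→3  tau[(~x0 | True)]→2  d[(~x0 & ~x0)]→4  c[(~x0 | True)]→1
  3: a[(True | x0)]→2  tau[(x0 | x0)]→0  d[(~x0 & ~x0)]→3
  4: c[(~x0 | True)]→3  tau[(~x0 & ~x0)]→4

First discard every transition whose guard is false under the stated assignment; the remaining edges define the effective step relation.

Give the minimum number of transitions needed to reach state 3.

Answer: 2

Trace:
Layered search for 3:
  Layer 0: {0}
  Layer 1: {4}
  Layer 2: {3}
3 enters at depth 2; path d·c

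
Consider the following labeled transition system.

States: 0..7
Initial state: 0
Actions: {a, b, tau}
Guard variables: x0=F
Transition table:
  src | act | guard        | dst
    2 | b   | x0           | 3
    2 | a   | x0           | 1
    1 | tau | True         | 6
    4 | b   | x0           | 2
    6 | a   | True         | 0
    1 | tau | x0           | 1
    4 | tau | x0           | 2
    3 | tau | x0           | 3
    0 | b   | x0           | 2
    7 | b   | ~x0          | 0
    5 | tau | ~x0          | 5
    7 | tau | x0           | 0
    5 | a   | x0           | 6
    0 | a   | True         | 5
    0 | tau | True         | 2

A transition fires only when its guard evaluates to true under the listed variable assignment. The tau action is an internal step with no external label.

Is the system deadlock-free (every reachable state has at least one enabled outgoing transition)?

Answer: DEADLOCK at state 2

Trace:
Reach set: {0,2,5}
  0: a→5  tau→2  [2 exit(s)]
  2: ∅  [no exit]
  5: tau→5  [1 exit(s)]
Path to 2: tau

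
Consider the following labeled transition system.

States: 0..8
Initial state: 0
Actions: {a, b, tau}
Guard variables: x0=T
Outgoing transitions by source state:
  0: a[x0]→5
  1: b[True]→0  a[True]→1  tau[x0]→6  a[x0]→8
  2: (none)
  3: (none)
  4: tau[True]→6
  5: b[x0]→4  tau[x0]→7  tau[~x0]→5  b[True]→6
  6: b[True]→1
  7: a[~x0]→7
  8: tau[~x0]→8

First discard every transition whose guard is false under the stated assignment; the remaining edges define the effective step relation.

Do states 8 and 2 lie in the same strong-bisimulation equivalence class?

Answer: BISIMILAR

Working:
Compute ~ classes (split until stable):
  π0 = {{0,1,2,3,4,5,6,7,8}}
  π1 = {{0},{1},{2,3,7,8},{4},{5},{6}}
stable after 2 split(s): 6 block(s)
8∈{2,3,7,8}, 2∈{2,3,7,8}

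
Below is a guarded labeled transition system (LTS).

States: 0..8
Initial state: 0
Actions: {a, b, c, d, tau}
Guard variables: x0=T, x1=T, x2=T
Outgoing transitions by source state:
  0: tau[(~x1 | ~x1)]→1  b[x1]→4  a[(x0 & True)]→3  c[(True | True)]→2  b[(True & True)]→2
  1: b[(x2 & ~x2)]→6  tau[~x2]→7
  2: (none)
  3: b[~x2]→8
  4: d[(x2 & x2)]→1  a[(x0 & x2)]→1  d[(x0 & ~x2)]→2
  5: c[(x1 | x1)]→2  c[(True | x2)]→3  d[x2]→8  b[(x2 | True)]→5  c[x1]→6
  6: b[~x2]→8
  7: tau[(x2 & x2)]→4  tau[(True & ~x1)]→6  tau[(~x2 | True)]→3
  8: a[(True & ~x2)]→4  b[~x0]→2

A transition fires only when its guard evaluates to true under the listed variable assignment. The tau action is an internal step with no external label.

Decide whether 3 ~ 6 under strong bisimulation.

Answer: BISIMILAR

Working:
Refine partition for ~:
  P[0] = {{0,1,2,3,4,5,6,7,8}}
  P[1] = {{0},{1,2,3,6,8},{4},{5},{7}}
5 equivalence class(es) (converged in 2)
[3]={1,2,3,6,8}  [6]={1,2,3,6,8}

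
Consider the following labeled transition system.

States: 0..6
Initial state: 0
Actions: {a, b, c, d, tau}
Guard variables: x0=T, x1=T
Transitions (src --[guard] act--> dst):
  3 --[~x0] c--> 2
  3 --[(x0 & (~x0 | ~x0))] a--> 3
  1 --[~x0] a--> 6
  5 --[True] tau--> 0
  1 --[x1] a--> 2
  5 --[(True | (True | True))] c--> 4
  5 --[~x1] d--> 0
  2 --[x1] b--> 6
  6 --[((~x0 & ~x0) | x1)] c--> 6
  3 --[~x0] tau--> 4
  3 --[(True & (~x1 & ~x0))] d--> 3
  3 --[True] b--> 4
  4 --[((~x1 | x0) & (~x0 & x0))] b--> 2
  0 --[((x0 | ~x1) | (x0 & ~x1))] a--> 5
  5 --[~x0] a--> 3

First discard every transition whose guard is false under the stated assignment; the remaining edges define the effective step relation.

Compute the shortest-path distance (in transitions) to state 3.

Answer: UNREACHABLE

Trace:
BFS to 3:
  Layer 0: {0}
  Layer 1: {5}
  Layer 2: {4}
3 never appears.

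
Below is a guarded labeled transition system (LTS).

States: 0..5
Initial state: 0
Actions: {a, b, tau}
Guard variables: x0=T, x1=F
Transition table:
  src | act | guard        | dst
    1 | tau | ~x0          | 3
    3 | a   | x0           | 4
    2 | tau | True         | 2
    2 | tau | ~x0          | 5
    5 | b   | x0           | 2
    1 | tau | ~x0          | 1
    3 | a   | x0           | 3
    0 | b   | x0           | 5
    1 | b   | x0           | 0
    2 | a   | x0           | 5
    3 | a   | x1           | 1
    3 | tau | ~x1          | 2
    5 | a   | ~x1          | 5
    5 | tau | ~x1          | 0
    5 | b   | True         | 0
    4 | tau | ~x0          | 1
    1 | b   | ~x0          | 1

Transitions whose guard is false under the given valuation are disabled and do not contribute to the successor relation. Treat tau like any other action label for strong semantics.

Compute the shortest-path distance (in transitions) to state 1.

Breadth-first toward 1:
  Layer 0: {0}
  Layer 1: {5}
  Layer 2: {2}
1 never appears.

Answer: UNREACHABLE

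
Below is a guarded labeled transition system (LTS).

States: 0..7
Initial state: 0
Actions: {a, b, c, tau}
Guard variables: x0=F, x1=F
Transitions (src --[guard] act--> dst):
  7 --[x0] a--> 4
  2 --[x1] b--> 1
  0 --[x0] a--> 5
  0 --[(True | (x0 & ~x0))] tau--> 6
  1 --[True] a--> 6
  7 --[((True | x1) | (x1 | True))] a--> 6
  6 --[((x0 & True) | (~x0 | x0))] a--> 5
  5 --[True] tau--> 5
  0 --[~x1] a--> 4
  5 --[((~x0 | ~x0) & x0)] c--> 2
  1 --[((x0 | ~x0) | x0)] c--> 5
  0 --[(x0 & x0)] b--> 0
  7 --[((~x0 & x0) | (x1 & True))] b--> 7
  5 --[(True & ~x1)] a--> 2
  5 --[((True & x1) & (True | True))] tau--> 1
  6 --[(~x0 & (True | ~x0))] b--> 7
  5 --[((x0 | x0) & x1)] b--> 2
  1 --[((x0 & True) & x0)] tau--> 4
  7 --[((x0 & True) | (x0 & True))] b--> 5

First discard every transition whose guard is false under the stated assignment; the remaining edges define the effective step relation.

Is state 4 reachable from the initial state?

Answer: REACHABLE

Analysis:
After dropping false guards: 9 live edges.
depth 0: {0}
depth 1: {4,6}  total {0,4,6}
depth 2: {5,7}  total {0,4,5,6,7}
depth 3: {2}  total {0,2,4,5,6,7}
Reach set: {0,2,4,5,6,7}
witness 4: a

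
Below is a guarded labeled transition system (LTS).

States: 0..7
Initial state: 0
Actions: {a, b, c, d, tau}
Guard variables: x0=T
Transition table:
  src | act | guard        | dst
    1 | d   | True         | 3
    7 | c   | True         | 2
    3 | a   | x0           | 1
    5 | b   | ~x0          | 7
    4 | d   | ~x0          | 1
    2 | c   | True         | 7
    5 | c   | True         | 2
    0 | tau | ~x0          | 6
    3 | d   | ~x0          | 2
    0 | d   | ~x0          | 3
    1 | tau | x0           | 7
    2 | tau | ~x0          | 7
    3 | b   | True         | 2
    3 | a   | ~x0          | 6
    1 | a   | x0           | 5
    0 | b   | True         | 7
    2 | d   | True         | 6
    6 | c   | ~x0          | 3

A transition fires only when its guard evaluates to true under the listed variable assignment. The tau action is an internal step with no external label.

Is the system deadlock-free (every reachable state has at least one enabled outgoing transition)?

Answer: DEADLOCK at state 6

Trace:
Reach set: {0,2,6,7}
  0: b→7  [1 exit(s)]
  2: c→7  d→6  [2 exit(s)]
  6: ∅  [STUCK]
  7: c→2  [1 exit(s)]
trace reaching 6: b·c·d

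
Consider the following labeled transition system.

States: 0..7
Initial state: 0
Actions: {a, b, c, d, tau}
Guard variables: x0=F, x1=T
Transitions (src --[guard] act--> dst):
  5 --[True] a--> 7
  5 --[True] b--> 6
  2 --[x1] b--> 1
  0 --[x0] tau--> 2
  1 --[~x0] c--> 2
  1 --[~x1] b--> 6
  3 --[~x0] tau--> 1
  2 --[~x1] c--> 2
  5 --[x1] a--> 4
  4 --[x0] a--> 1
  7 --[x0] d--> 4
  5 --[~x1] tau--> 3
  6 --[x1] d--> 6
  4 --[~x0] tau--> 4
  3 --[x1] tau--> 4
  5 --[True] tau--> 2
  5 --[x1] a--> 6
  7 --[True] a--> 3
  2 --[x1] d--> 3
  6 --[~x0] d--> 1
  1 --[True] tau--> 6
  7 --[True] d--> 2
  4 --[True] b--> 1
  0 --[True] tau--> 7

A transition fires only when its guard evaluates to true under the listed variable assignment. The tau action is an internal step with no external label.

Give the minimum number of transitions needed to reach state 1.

Answer: 3

Analysis:
BFS to 1:
  L0 = {0}
  L1 = {7}
  L2 = {2,3}
  L3 = {1,4}
first hit 1 at d=3 via tau·a·tau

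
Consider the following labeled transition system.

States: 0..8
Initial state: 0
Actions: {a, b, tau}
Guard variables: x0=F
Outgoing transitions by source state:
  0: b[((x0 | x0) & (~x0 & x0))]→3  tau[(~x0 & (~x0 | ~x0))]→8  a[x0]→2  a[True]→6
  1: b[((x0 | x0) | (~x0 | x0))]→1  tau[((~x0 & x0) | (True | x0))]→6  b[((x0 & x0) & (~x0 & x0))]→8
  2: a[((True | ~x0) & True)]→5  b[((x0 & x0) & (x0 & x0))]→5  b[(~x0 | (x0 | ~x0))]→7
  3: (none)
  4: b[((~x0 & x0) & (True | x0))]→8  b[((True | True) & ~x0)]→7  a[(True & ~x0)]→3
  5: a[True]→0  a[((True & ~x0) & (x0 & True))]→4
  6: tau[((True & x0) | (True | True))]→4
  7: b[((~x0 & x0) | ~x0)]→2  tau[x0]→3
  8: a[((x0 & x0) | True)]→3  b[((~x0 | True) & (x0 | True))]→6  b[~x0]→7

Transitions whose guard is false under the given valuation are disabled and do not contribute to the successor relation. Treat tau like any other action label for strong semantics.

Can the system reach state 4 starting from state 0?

After dropping false guards: 14 live edges.
L0 = {0}
L1 = {6,8}  cumulative {0,6,8}
L2 = {3,4,7}  cumulative {0,3,4,6,7,8}
L3 = {2}  cumulative {0,2,3,4,6,7,8}
L4 = {5}  cumulative {0,2,3,4,5,6,7,8}
Reachable = {0,2,3,4,5,6,7,8}
Path to 4: a·tau

Answer: REACHABLE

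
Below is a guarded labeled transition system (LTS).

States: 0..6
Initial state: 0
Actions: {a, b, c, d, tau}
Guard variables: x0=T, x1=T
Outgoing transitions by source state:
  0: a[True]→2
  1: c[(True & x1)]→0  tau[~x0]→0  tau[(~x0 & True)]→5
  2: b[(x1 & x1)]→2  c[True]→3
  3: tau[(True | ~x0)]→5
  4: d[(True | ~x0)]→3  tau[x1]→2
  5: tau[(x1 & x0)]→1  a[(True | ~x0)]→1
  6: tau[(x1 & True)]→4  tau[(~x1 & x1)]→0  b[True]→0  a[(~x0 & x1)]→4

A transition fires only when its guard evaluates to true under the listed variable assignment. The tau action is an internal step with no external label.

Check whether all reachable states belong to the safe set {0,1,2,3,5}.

Inv-set: {0,1,2,3,5}
Reach set: {0,1,2,3,5}
  0: safe
  1: safe
  2: safe
  3: safe
  5: safe

Answer: INVARIANT HOLDS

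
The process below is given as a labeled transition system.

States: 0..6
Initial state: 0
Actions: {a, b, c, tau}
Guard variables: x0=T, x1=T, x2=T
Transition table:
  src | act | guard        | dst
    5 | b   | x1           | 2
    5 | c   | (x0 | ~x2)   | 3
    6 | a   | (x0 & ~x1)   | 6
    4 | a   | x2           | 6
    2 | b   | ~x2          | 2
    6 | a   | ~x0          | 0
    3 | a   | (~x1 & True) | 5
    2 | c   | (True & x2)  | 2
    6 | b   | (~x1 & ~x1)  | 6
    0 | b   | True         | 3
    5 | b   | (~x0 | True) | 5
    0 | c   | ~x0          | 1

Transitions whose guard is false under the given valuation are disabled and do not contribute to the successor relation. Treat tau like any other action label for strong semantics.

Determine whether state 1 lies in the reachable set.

6 transition(s) survive guard evaluation.
Layer 0: {0}
Layer 1: {3}  cumulative {0,3}
Reach set: {0,3}

Answer: UNREACHABLE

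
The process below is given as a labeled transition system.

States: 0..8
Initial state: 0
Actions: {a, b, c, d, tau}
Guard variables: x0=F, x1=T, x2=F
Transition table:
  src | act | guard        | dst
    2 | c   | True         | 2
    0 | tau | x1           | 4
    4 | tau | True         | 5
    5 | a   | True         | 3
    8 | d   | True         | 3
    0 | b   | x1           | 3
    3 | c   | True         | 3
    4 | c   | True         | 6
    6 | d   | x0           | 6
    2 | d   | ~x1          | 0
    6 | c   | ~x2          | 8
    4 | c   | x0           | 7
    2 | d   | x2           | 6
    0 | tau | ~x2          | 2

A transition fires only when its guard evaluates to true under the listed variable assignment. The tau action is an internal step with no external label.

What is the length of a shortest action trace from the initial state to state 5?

BFS to 5:
  depth 0: {0}
  depth 1: {2,3,4}
  depth 2: {5,6}
first hit 5 at d=2 via tau·tau

Answer: 2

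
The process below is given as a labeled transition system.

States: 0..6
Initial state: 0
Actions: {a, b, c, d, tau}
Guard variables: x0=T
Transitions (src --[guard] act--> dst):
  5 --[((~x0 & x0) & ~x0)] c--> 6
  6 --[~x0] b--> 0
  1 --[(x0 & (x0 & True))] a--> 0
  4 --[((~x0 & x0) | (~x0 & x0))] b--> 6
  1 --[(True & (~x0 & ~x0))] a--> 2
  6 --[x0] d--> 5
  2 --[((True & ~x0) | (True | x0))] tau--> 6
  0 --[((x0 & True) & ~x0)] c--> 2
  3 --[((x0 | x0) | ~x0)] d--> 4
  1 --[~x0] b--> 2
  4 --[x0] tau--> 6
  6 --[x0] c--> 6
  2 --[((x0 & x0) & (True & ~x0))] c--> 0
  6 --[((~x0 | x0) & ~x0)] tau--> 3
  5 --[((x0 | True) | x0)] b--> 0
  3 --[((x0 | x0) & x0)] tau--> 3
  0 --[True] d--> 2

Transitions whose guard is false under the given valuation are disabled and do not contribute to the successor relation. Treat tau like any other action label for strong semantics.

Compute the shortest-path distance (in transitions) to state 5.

Layered search for 5:
  depth 0: {0}
  depth 1: {2}
  depth 2: {6}
  depth 3: {5}
first hit 5 at d=3 via d·tau·d

Answer: 3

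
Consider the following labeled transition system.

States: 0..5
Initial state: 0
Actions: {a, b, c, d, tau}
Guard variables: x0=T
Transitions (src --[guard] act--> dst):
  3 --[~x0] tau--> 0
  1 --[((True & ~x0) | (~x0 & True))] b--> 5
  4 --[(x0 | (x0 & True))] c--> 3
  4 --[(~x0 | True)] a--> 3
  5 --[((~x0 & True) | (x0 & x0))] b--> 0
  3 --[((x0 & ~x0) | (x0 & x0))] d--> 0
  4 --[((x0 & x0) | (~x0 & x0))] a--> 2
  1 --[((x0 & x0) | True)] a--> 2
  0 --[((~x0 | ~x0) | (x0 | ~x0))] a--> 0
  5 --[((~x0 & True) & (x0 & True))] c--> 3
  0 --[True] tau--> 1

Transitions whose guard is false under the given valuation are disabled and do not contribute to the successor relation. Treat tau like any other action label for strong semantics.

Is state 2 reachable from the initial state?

Answer: REACHABLE

Analysis:
Guard filter leaves 8 enabled edge(s).
depth 0: {0}
depth 1: {1}  total {0,1}
depth 2: {2}  total {0,1,2}
R = {0,1,2}
trace reaching 2: tau·a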